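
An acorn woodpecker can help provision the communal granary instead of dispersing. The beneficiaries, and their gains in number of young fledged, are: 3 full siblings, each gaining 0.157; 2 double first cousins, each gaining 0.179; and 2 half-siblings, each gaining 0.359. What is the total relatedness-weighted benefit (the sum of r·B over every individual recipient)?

r to a full sibling = 0.5 (full sibs share both parents — two paths of length 2: r = 2·(1/2)^2 = 1/2).
r to a double first cousin = 1/4 (double first cousins share both grandparent pairs — four paths of length 4: r = 4·(1/2)^4 = 1/4).
r to a half-sibling = 0.25 (half-sibs share one parent — one path of length 2: r = (1/2)^2 = 1/4).
Summing one r·B term per recipient: 3·0.5·0.157 + 2·0.25·0.179 + 2·0.25·0.359 = 0.5045.

0.5045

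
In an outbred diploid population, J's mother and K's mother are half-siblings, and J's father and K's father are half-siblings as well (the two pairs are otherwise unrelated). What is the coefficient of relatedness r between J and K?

0.125

Wright's path rule: contributions from independent ancestry routes add.
J and K are related in two ways: half first cousins through their mothers (r = 1/16) and half first cousins through their fathers (r = 1/16).
r = 1/16 + 1/16 = 0.125.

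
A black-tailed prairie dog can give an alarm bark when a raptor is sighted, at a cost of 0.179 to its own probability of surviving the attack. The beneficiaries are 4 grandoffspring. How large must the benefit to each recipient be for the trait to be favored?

r to a grandoffspring = 0.25 (two parent–offspring links: r = (1/2)^2 = 1/4).
Hamilton's rule with n recipients of equal r: n·r·B > C, so B > C/(n·r) = 0.179/(4·0.25) = 0.179.

0.179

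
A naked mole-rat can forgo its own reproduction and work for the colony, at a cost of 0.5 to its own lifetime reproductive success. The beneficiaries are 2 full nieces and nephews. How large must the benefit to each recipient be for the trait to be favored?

1

r to a full niece or nephew = 0.25 (full aunt/uncle↔niece/nephew: two paths of length 3 through the shared grandparent pair: r = 2·(1/2)^3 = 1/4).
Hamilton's rule with n recipients of equal r: n·r·B > C, so B > C/(n·r) = 0.5/(2·0.25) = 1.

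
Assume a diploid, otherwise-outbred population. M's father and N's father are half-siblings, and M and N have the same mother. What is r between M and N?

Independent pedigree routes through distinct common ancestors add.
M and N are related in two ways: half first cousins through their fathers (r = 1/16) and half-sibs through their shared mother (r = 1/4).
r = 1/16 + 1/4 = 5/16 = 0.3125.

0.3125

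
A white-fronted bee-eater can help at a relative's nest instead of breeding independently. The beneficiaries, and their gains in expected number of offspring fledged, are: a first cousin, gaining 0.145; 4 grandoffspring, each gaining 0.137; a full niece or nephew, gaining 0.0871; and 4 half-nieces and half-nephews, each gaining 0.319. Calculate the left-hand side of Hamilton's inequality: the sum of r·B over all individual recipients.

r to a first cousin = 0.125 (first cousins share one grandparent pair — two paths of length 4: r = 2·(1/2)^4 = 1/8).
r to a grandoffspring = 1/4 (two parent–offspring links: r = (1/2)^2 = 1/4).
r to a full niece or nephew = 1/4 (full aunt/uncle↔niece/nephew: two paths of length 3 through the shared grandparent pair: r = 2·(1/2)^3 = 1/4).
r to a half-niece or half-nephew = 0.125 (half-aunt/uncle↔niece/nephew: one path of length 3: r = (1/2)^3 = 1/8).
Summing one r·B term per recipient: 1·0.125·0.145 + 4·0.25·0.137 + 1·0.25·0.0871 + 4·0.125·0.319 = 0.3364.

0.3364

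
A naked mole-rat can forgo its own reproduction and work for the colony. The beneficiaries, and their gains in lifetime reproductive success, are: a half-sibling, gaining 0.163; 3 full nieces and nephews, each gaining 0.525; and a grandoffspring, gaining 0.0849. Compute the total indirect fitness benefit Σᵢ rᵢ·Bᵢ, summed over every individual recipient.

r to a half-sibling = 1/4 (half-sibs share one parent — one path of length 2: r = (1/2)^2 = 1/4).
r to a full niece or nephew = 0.25 (full aunt/uncle↔niece/nephew: two paths of length 3 through the shared grandparent pair: r = 2·(1/2)^3 = 1/4).
r to a grandoffspring = 0.25 (two parent–offspring links: r = (1/2)^2 = 1/4).
Summing one r·B term per recipient: 1·0.25·0.163 + 3·0.25·0.525 + 1·0.25·0.0849 = 0.455725.

0.455725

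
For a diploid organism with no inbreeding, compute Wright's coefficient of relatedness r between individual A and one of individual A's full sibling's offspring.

0.25

Each parent–offspring link contributes a factor of 1/2, and independent paths through distinct common ancestors add.
Full aunt/uncle↔niece/nephew: two paths of length 3 through the shared grandparent pair: r = 2·(1/2)^3 = 1/4.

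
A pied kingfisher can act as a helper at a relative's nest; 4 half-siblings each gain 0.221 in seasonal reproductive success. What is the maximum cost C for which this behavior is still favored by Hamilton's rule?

0.221

r to a half-sibling = 1/4 (half-sibs share one parent — one path of length 2: r = (1/2)^2 = 1/4).
Hamilton's rule: n·r·B > C, so the trait is favored while C < n·r·B = 4·0.25·0.221 = 0.221.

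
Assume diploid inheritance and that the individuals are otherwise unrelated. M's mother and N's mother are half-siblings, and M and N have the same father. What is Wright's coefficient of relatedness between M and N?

0.3125

Relatedness sums over independent paths through distinct common ancestors.
M and N are related in two ways: half first cousins through their mothers (r = 1/16) and half-sibs through their shared father (r = 1/4).
r = 1/16 + 1/4 = 0.3125.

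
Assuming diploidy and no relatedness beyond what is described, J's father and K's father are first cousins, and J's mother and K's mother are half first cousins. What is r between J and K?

0.046875

Wright's path rule: contributions from independent ancestry routes add.
J and K are related in two ways: second cousins through their fathers (r = 1/32) and half second cousins through their mothers (r = 1/64).
r = 1/32 + 1/64 = 0.046875.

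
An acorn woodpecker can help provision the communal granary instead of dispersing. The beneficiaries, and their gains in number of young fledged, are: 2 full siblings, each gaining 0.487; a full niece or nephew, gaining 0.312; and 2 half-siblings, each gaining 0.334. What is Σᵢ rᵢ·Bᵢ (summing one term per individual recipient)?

0.732

r to a full sibling = 0.5 (full sibs share both parents — two paths of length 2: r = 2·(1/2)^2 = 1/2).
r to a full niece or nephew = 0.25 (full aunt/uncle↔niece/nephew: two paths of length 3 through the shared grandparent pair: r = 2·(1/2)^3 = 1/4).
r to a half-sibling = 0.25 (half-sibs share one parent — one path of length 2: r = (1/2)^2 = 1/4).
Summing one r·B term per recipient: 2·0.5·0.487 + 1·0.25·0.312 + 2·0.25·0.334 = 0.732.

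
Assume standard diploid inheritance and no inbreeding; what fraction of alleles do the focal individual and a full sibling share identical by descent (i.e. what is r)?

0.5

Each parent–offspring link contributes a factor of 1/2, and independent paths through distinct common ancestors add.
Full sibs share both parents — two paths of length 2: r = 2·(1/2)^2 = 1/2.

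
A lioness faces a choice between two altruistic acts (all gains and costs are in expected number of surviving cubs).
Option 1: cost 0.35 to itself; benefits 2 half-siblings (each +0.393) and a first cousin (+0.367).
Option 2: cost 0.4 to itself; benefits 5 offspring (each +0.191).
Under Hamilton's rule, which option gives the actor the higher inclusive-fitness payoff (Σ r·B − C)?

Option 2

Option 1: r to a half-sibling = 0.25.
Option 1: r to a first cousin = 0.125.
Option 1: Σ r·B − C = (2·0.25·0.393 + 1·0.125·0.367) − 0.35 = -0.107625.
Option 2: r to an offspring = 0.5.
Option 2: Σ r·B − C = (5·0.5·0.191) − 0.4 = 0.0775.
Option 2 has the higher net inclusive-fitness payoff.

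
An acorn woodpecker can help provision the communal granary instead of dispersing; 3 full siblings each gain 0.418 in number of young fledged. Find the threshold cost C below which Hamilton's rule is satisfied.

0.627

r to a full sibling = 0.5 (full sibs share both parents — two paths of length 2: r = 2·(1/2)^2 = 1/2).
Hamilton's rule: n·r·B > C, so the trait is favored while C < n·r·B = 3·0.5·0.418 = 0.627.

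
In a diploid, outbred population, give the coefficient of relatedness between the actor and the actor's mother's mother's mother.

0.125

Each parent–offspring link contributes a factor of 1/2, and independent paths through distinct common ancestors add.
Three parent–offspring links: r = (1/2)^3 = 1/8.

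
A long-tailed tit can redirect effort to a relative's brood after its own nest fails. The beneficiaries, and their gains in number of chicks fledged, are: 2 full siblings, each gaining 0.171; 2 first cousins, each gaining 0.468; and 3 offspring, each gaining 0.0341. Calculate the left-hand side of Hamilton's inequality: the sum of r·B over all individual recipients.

0.33915

r to a full sibling = 0.5 (full sibs share both parents — two paths of length 2: r = 2·(1/2)^2 = 1/2).
r to a first cousin = 0.125 (first cousins share one grandparent pair — two paths of length 4: r = 2·(1/2)^4 = 1/8).
r to an offspring = 1/2 (one parent–offspring link: r = (1/2)^1 = 1/2).
Summing one r·B term per recipient: 2·0.5·0.171 + 2·0.125·0.468 + 3·0.5·0.0341 = 0.33915.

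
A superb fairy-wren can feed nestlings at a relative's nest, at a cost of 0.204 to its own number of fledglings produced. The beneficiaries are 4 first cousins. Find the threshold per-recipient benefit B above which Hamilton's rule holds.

0.408

r to a first cousin = 1/8 (first cousins share one grandparent pair — two paths of length 4: r = 2·(1/2)^4 = 1/8).
Hamilton's rule with n recipients of equal r: n·r·B > C, so B > C/(n·r) = 0.204/(4·0.125) = 0.408.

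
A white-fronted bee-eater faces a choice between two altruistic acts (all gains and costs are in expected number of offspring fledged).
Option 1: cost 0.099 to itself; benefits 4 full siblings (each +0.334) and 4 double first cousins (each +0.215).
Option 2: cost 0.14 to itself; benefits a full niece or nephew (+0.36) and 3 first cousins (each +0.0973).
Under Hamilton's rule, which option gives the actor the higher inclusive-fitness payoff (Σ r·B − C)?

Option 1: r to a full sibling = 0.5.
Option 1: r to a double first cousin = 0.25.
Option 1: Σ r·B − C = (4·0.5·0.334 + 4·0.25·0.215) − 0.099 = 0.784.
Option 2: r to a full niece or nephew = 0.25.
Option 2: r to a first cousin = 0.125.
Option 2: Σ r·B − C = (1·0.25·0.36 + 3·0.125·0.0973) − 0.14 = -0.0135125.
Option 1 has the higher net inclusive-fitness payoff.

Option 1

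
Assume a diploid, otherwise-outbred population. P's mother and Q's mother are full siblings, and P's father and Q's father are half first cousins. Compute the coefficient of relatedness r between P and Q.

0.140625

Independent pedigree routes through distinct common ancestors add.
P and Q are related in two ways: first cousins through their mothers (r = 1/8) and half second cousins through their fathers (r = 1/64).
r = 1/8 + 1/64 = 0.140625.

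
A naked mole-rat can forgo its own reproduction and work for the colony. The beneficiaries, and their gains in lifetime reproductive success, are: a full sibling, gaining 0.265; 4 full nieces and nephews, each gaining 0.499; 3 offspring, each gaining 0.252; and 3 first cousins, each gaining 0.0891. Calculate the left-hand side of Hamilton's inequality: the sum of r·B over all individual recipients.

r to a full sibling = 0.5 (full sibs share both parents — two paths of length 2: r = 2·(1/2)^2 = 1/2).
r to a full niece or nephew = 0.25 (full aunt/uncle↔niece/nephew: two paths of length 3 through the shared grandparent pair: r = 2·(1/2)^3 = 1/4).
r to an offspring = 1/2 (one parent–offspring link: r = (1/2)^1 = 1/2).
r to a first cousin = 1/8 (first cousins share one grandparent pair — two paths of length 4: r = 2·(1/2)^4 = 1/8).
Summing one r·B term per recipient: 1·0.5·0.265 + 4·0.25·0.499 + 3·0.5·0.252 + 3·0.125·0.0891 = 1.0429125.

1.0429125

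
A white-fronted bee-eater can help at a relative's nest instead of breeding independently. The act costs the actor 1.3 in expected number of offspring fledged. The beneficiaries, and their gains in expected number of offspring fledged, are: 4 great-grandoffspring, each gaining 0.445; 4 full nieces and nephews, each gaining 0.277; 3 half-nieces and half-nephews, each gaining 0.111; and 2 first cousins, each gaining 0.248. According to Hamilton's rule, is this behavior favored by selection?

Hamilton's rule: the trait is favored when the sum of r·B over every recipient exceeds the actor's cost C.
r to a great-grandoffspring = 1/8 (three parent–offspring links: r = (1/2)^3 = 1/8).
r to a full niece or nephew = 0.25 (full aunt/uncle↔niece/nephew: two paths of length 3 through the shared grandparent pair: r = 2·(1/2)^3 = 1/4).
r to a half-niece or half-nephew = 0.125 (half-aunt/uncle↔niece/nephew: one path of length 3: r = (1/2)^3 = 1/8).
r to a first cousin = 0.125 (first cousins share one grandparent pair — two paths of length 4: r = 2·(1/2)^4 = 1/8).
Summing one r·B term per recipient: 4·0.125·0.445 + 4·0.25·0.277 + 3·0.125·0.111 + 2·0.125·0.248 = 0.603125.
0.603125 < 1.3: the indirect benefit is less than the cost.

No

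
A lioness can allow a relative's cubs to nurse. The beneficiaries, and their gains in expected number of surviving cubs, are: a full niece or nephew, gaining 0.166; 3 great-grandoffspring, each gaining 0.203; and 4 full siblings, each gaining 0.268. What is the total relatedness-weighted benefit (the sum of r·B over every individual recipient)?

0.653625

r to a full niece or nephew = 0.25 (full aunt/uncle↔niece/nephew: two paths of length 3 through the shared grandparent pair: r = 2·(1/2)^3 = 1/4).
r to a great-grandoffspring = 0.125 (three parent–offspring links: r = (1/2)^3 = 1/8).
r to a full sibling = 1/2 (full sibs share both parents — two paths of length 2: r = 2·(1/2)^2 = 1/2).
Summing one r·B term per recipient: 1·0.25·0.166 + 3·0.125·0.203 + 4·0.5·0.268 = 0.653625.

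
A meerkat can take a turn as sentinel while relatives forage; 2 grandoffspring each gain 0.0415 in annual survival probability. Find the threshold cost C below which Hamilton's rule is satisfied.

0.02075

r to a grandoffspring = 1/4 (two parent–offspring links: r = (1/2)^2 = 1/4).
Hamilton's rule: n·r·B > C, so the trait is favored while C < n·r·B = 2·0.25·0.0415 = 0.02075.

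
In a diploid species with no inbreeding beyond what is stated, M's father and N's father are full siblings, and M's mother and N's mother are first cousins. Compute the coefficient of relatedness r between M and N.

0.15625

With two independent routes of shared ancestry, r is the sum of the two contributions.
M and N are related in two ways: first cousins through their fathers (r = 1/8) and second cousins through their mothers (r = 1/32).
r = 1/8 + 1/32 = 0.15625.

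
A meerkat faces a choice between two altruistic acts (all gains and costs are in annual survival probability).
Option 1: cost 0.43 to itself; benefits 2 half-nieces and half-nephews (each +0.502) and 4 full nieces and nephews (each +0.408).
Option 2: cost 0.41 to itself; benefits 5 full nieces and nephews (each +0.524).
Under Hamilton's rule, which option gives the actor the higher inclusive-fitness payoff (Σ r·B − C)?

Option 2

Option 1: r to a half-niece or half-nephew = 0.125.
Option 1: r to a full niece or nephew = 0.25.
Option 1: Σ r·B − C = (2·0.125·0.502 + 4·0.25·0.408) − 0.43 = 0.1035.
Option 2: r to a full niece or nephew = 0.25.
Option 2: Σ r·B − C = (5·0.25·0.524) − 0.41 = 0.245.
Option 2 has the higher net inclusive-fitness payoff.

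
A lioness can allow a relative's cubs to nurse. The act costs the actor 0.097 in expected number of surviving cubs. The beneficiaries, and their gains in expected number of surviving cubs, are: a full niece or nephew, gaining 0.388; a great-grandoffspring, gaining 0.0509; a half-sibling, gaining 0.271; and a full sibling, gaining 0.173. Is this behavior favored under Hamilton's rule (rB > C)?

Hamilton's rule: the trait is favored when the sum of r·B over every recipient exceeds the actor's cost C.
r to a full niece or nephew = 1/4 (full aunt/uncle↔niece/nephew: two paths of length 3 through the shared grandparent pair: r = 2·(1/2)^3 = 1/4).
r to a great-grandoffspring = 0.125 (three parent–offspring links: r = (1/2)^3 = 1/8).
r to a half-sibling = 1/4 (half-sibs share one parent — one path of length 2: r = (1/2)^2 = 1/4).
r to a full sibling = 1/2 (full sibs share both parents — two paths of length 2: r = 2·(1/2)^2 = 1/2).
Summing one r·B term per recipient: 1·0.25·0.388 + 1·0.125·0.0509 + 1·0.25·0.271 + 1·0.5·0.173 = 0.2576125.
0.2576125 > 0.097: the indirect benefit exceeds the cost.

Yes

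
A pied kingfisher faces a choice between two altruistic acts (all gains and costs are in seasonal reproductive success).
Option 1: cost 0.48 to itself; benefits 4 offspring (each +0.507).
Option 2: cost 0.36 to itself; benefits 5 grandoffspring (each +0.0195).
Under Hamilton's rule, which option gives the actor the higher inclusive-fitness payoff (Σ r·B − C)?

Option 1

Option 1: r to an offspring = 0.5.
Option 1: Σ r·B − C = (4·0.5·0.507) − 0.48 = 0.534.
Option 2: r to a grandoffspring = 0.25.
Option 2: Σ r·B − C = (5·0.25·0.0195) − 0.36 = -0.335625.
Option 1 has the higher net inclusive-fitness payoff.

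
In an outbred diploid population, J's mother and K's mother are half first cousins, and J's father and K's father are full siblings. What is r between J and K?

0.140625

With two independent routes of shared ancestry, r is the sum of the two contributions.
J and K are related in two ways: half second cousins through their mothers (r = 1/64) and first cousins through their fathers (r = 1/8).
r = 1/64 + 1/8 = 0.140625.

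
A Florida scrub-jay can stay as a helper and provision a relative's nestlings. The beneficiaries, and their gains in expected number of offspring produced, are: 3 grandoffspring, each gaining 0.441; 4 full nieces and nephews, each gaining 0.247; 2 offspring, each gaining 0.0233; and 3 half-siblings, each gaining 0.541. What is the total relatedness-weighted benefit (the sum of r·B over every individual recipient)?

r to a grandoffspring = 0.25 (two parent–offspring links: r = (1/2)^2 = 1/4).
r to a full niece or nephew = 0.25 (full aunt/uncle↔niece/nephew: two paths of length 3 through the shared grandparent pair: r = 2·(1/2)^3 = 1/4).
r to an offspring = 1/2 (one parent–offspring link: r = (1/2)^1 = 1/2).
r to a half-sibling = 0.25 (half-sibs share one parent — one path of length 2: r = (1/2)^2 = 1/4).
Summing one r·B term per recipient: 3·0.25·0.441 + 4·0.25·0.247 + 2·0.5·0.0233 + 3·0.25·0.541 = 1.0068.

1.0068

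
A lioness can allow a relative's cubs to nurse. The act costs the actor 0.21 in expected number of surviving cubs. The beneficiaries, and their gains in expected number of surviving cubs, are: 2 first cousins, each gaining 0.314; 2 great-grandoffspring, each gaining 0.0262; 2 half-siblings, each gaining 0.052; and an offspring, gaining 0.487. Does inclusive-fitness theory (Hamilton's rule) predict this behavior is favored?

Hamilton's rule: the trait is favored when the sum of r·B over every recipient exceeds the actor's cost C.
r to a first cousin = 0.125 (first cousins share one grandparent pair — two paths of length 4: r = 2·(1/2)^4 = 1/8).
r to a great-grandoffspring = 0.125 (three parent–offspring links: r = (1/2)^3 = 1/8).
r to a half-sibling = 0.25 (half-sibs share one parent — one path of length 2: r = (1/2)^2 = 1/4).
r to an offspring = 0.5 (one parent–offspring link: r = (1/2)^1 = 1/2).
Summing one r·B term per recipient: 2·0.125·0.314 + 2·0.125·0.0262 + 2·0.25·0.052 + 1·0.5·0.487 = 0.35455.
0.35455 > 0.21: the indirect benefit exceeds the cost.

Yes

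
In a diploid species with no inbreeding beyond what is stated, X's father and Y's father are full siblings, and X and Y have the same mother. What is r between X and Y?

0.375

With two independent routes of shared ancestry, r is the sum of the two contributions.
X and Y are related in two ways: first cousins through their fathers (r = 1/8) and half-sibs through their shared mother (r = 1/4).
r = 1/8 + 1/4 = 3/8 = 0.375.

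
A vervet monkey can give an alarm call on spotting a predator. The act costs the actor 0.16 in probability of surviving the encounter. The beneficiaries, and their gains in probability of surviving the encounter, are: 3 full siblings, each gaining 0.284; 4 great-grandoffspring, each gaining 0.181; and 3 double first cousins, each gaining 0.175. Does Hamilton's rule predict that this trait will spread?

Yes

Hamilton's rule: the trait is favored when the sum of r·B over every recipient exceeds the actor's cost C.
r to a full sibling = 1/2 (full sibs share both parents — two paths of length 2: r = 2·(1/2)^2 = 1/2).
r to a great-grandoffspring = 0.125 (three parent–offspring links: r = (1/2)^3 = 1/8).
r to a double first cousin = 0.25 (double first cousins share both grandparent pairs — four paths of length 4: r = 4·(1/2)^4 = 1/4).
Summing one r·B term per recipient: 3·0.5·0.284 + 4·0.125·0.181 + 3·0.25·0.175 = 0.64775.
0.64775 > 0.16: the indirect benefit exceeds the cost.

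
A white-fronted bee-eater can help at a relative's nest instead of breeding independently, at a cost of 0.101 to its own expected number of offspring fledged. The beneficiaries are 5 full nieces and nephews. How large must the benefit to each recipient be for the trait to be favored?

r to a full niece or nephew = 0.25 (full aunt/uncle↔niece/nephew: two paths of length 3 through the shared grandparent pair: r = 2·(1/2)^3 = 1/4).
Hamilton's rule with n recipients of equal r: n·r·B > C, so B > C/(n·r) = 0.101/(5·0.25) = 0.0808.

0.0808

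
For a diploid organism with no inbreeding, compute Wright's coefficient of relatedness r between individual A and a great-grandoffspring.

Three parent–offspring links: r = (1/2)^3 = 1/8.

0.125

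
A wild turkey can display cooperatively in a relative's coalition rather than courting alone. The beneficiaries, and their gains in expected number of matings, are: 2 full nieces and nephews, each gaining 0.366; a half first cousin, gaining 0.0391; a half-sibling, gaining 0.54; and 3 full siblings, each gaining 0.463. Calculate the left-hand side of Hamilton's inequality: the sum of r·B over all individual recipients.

r to a full niece or nephew = 0.25 (full aunt/uncle↔niece/nephew: two paths of length 3 through the shared grandparent pair: r = 2·(1/2)^3 = 1/4).
r to a half first cousin = 0.0625 (half first cousins share one grandparent — one path of length 4: r = (1/2)^4 = 1/16).
r to a half-sibling = 0.25 (half-sibs share one parent — one path of length 2: r = (1/2)^2 = 1/4).
r to a full sibling = 1/2 (full sibs share both parents — two paths of length 2: r = 2·(1/2)^2 = 1/2).
Summing one r·B term per recipient: 2·0.25·0.366 + 1·0.0625·0.0391 + 1·0.25·0.54 + 3·0.5·0.463 = 1.01494375.

1.01494375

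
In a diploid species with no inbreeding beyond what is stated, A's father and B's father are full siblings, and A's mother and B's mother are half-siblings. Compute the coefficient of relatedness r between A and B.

0.1875

Relatedness sums over independent paths through distinct common ancestors.
A and B are related in two ways: first cousins through their fathers (r = 1/8) and half first cousins through their mothers (r = 1/16).
r = 1/8 + 1/16 = 3/16 = 0.1875.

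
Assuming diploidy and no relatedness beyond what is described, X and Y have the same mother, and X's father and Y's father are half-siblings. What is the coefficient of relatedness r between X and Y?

Wright's path rule: contributions from independent ancestry routes add.
X and Y are related in two ways: half-sibs through their shared mother (r = 1/4) and half first cousins through their fathers (r = 1/16).
r = 1/4 + 1/16 = 5/16 = 0.3125.

0.3125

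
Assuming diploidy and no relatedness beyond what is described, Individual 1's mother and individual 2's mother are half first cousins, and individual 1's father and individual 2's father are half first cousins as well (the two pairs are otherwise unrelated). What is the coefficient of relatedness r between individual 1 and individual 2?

Wright's path rule: contributions from independent ancestry routes add.
Individual 1 and individual 2 are related in two ways: half second cousins through their mothers (r = 1/64) and half second cousins through their fathers (r = 1/64).
r = 1/64 + 1/64 = 0.03125.

0.03125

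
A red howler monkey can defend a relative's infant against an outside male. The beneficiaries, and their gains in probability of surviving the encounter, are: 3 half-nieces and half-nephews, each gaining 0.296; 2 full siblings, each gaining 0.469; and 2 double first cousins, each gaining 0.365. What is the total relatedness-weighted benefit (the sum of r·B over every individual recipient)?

0.7625

r to a half-niece or half-nephew = 1/8 (half-aunt/uncle↔niece/nephew: one path of length 3: r = (1/2)^3 = 1/8).
r to a full sibling = 1/2 (full sibs share both parents — two paths of length 2: r = 2·(1/2)^2 = 1/2).
r to a double first cousin = 0.25 (double first cousins share both grandparent pairs — four paths of length 4: r = 4·(1/2)^4 = 1/4).
Summing one r·B term per recipient: 3·0.125·0.296 + 2·0.5·0.469 + 2·0.25·0.365 = 0.7625.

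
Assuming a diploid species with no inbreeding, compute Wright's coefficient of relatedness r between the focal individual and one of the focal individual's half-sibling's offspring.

Each parent–offspring link contributes a factor of 1/2, and independent paths through distinct common ancestors add.
Half-aunt/uncle↔niece/nephew: one path of length 3: r = (1/2)^3 = 1/8.

0.125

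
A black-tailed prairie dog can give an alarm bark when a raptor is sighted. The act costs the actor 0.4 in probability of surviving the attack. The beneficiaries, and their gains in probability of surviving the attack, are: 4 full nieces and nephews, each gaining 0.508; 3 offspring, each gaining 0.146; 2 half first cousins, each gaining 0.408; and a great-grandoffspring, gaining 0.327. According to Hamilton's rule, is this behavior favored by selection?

Yes

Hamilton's rule: the trait is favored when the sum of r·B over every recipient exceeds the actor's cost C.
r to a full niece or nephew = 1/4 (full aunt/uncle↔niece/nephew: two paths of length 3 through the shared grandparent pair: r = 2·(1/2)^3 = 1/4).
r to an offspring = 0.5 (one parent–offspring link: r = (1/2)^1 = 1/2).
r to a half first cousin = 1/16 (half first cousins share one grandparent — one path of length 4: r = (1/2)^4 = 1/16).
r to a great-grandoffspring = 0.125 (three parent–offspring links: r = (1/2)^3 = 1/8).
Summing one r·B term per recipient: 4·0.25·0.508 + 3·0.5·0.146 + 2·0.0625·0.408 + 1·0.125·0.327 = 0.818875.
0.818875 > 0.4: the indirect benefit exceeds the cost.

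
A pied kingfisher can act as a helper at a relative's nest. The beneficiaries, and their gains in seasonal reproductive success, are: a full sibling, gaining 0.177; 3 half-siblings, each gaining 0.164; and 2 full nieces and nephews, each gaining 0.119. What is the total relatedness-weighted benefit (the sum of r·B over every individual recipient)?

0.271

r to a full sibling = 0.5 (full sibs share both parents — two paths of length 2: r = 2·(1/2)^2 = 1/2).
r to a half-sibling = 0.25 (half-sibs share one parent — one path of length 2: r = (1/2)^2 = 1/4).
r to a full niece or nephew = 1/4 (full aunt/uncle↔niece/nephew: two paths of length 3 through the shared grandparent pair: r = 2·(1/2)^3 = 1/4).
Summing one r·B term per recipient: 1·0.5·0.177 + 3·0.25·0.164 + 2·0.25·0.119 = 0.271.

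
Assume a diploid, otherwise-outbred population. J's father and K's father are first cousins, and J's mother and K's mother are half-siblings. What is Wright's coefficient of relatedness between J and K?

0.09375

Relatedness sums over independent paths through distinct common ancestors.
J and K are related in two ways: second cousins through their fathers (r = 1/32) and half first cousins through their mothers (r = 1/16).
r = 1/32 + 1/16 = 0.09375.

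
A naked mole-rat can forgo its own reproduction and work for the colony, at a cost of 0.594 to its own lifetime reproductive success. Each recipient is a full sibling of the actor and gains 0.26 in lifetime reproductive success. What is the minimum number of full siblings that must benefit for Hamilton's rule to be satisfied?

r to a full sibling = 0.5 (full sibs share both parents — two paths of length 2: r = 2·(1/2)^2 = 1/2).
Hamilton's rule: n·r·B > C  ⇒  n > C/(r·B) = 0.594/(0.5·0.26) = 4.569.
The smallest integer exceeding 4.569 is 5.

5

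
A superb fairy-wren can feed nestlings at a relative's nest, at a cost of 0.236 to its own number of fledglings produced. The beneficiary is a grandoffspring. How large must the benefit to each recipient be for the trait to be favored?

r to a grandoffspring = 0.25 (two parent–offspring links: r = (1/2)^2 = 1/4).
Hamilton's rule with n recipients of equal r: n·r·B > C, so B > C/(n·r) = 0.236/(1·0.25) = 0.944.

0.944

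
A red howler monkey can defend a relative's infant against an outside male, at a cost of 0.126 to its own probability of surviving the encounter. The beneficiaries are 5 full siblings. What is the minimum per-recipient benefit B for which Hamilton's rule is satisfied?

r to a full sibling = 0.5 (full sibs share both parents — two paths of length 2: r = 2·(1/2)^2 = 1/2).
Hamilton's rule with n recipients of equal r: n·r·B > C, so B > C/(n·r) = 0.126/(5·0.5) = 0.0504.

0.0504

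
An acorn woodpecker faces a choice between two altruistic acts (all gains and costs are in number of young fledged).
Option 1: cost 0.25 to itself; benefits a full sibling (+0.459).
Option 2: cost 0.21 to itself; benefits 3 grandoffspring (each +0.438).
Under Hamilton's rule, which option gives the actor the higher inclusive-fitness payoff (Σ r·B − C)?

Option 2

Option 1: r to a full sibling = 0.5.
Option 1: Σ r·B − C = (1·0.5·0.459) − 0.25 = -0.0205.
Option 2: r to a grandoffspring = 0.25.
Option 2: Σ r·B − C = (3·0.25·0.438) − 0.21 = 0.1185.
Option 2 has the higher net inclusive-fitness payoff.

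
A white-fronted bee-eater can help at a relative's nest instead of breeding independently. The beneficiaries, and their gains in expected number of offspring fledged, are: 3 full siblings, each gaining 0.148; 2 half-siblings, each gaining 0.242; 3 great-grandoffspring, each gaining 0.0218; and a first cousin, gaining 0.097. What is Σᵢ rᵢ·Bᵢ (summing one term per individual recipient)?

0.3633

r to a full sibling = 0.5 (full sibs share both parents — two paths of length 2: r = 2·(1/2)^2 = 1/2).
r to a half-sibling = 1/4 (half-sibs share one parent — one path of length 2: r = (1/2)^2 = 1/4).
r to a great-grandoffspring = 0.125 (three parent–offspring links: r = (1/2)^3 = 1/8).
r to a first cousin = 1/8 (first cousins share one grandparent pair — two paths of length 4: r = 2·(1/2)^4 = 1/8).
Summing one r·B term per recipient: 3·0.5·0.148 + 2·0.25·0.242 + 3·0.125·0.0218 + 1·0.125·0.097 = 0.3633.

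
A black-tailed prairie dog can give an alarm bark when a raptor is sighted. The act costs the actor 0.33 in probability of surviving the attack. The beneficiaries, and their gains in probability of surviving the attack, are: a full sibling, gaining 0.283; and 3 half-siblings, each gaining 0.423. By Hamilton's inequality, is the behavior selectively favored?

Yes

Hamilton's rule: the trait is favored when the sum of r·B over every recipient exceeds the actor's cost C.
r to a full sibling = 1/2 (full sibs share both parents — two paths of length 2: r = 2·(1/2)^2 = 1/2).
r to a half-sibling = 0.25 (half-sibs share one parent — one path of length 2: r = (1/2)^2 = 1/4).
Summing one r·B term per recipient: 1·0.5·0.283 + 3·0.25·0.423 = 0.45875.
0.45875 > 0.33: the indirect benefit exceeds the cost.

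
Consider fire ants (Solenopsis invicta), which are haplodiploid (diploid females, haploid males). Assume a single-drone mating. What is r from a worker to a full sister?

Haplodiploid full sisters inherit their father's entire haploid genome identically (contributing 1/2) and on average half of their mother's contribution (1/2 · 1/2 = 1/4); r = 1/2 + 1/4 = 3/4.

0.75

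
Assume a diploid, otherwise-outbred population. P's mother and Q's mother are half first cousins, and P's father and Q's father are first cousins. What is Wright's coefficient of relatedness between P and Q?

Wright's path rule: contributions from independent ancestry routes add.
P and Q are related in two ways: half second cousins through their mothers (r = 1/64) and second cousins through their fathers (r = 1/32).
r = 1/64 + 1/32 = 3/64 = 0.046875.

0.046875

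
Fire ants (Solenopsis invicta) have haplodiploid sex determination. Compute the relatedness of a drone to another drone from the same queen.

Haploid brothers each carry a random half of the queen's diploid genome, so on average they share half: r = 1/2.

0.5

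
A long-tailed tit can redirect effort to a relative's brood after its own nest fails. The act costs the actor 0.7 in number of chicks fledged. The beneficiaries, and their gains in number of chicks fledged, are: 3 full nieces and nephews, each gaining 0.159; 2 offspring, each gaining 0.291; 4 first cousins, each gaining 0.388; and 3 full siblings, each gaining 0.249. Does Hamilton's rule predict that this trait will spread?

Hamilton's rule: the trait is favored when the sum of r·B over every recipient exceeds the actor's cost C.
r to a full niece or nephew = 1/4 (full aunt/uncle↔niece/nephew: two paths of length 3 through the shared grandparent pair: r = 2·(1/2)^3 = 1/4).
r to an offspring = 1/2 (one parent–offspring link: r = (1/2)^1 = 1/2).
r to a first cousin = 0.125 (first cousins share one grandparent pair — two paths of length 4: r = 2·(1/2)^4 = 1/8).
r to a full sibling = 1/2 (full sibs share both parents — two paths of length 2: r = 2·(1/2)^2 = 1/2).
Summing one r·B term per recipient: 3·0.25·0.159 + 2·0.5·0.291 + 4·0.125·0.388 + 3·0.5·0.249 = 0.97775.
0.97775 > 0.7: the indirect benefit exceeds the cost.

Yes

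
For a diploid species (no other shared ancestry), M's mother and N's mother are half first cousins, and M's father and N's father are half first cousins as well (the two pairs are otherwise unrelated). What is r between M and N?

With two independent routes of shared ancestry, r is the sum of the two contributions.
M and N are related in two ways: half second cousins through their mothers (r = 1/64) and half second cousins through their fathers (r = 1/64).
r = 1/64 + 1/64 = 1/32 = 0.03125.

0.03125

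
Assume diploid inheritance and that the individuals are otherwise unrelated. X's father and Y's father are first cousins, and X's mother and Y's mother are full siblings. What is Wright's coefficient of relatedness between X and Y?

0.15625

Relatedness sums over independent paths through distinct common ancestors.
X and Y are related in two ways: second cousins through their fathers (r = 1/32) and first cousins through their mothers (r = 1/8).
r = 1/32 + 1/8 = 0.15625.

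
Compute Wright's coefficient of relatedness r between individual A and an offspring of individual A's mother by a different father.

0.25

Each parent–offspring link contributes a factor of 1/2, and independent paths through distinct common ancestors add.
Half-sibs share one parent — one path of length 2: r = (1/2)^2 = 1/4.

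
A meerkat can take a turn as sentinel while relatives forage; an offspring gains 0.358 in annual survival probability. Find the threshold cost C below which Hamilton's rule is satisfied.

r to an offspring = 1/2 (one parent–offspring link: r = (1/2)^1 = 1/2).
Hamilton's rule: n·r·B > C, so the trait is favored while C < n·r·B = 1·0.5·0.358 = 0.179.

0.179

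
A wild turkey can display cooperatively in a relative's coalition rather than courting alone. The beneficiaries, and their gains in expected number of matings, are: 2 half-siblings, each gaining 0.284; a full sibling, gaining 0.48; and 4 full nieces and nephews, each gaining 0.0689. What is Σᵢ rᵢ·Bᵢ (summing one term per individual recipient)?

r to a half-sibling = 1/4 (half-sibs share one parent — one path of length 2: r = (1/2)^2 = 1/4).
r to a full sibling = 0.5 (full sibs share both parents — two paths of length 2: r = 2·(1/2)^2 = 1/2).
r to a full niece or nephew = 1/4 (full aunt/uncle↔niece/nephew: two paths of length 3 through the shared grandparent pair: r = 2·(1/2)^3 = 1/4).
Summing one r·B term per recipient: 2·0.25·0.284 + 1·0.5·0.48 + 4·0.25·0.0689 = 0.4509.

0.4509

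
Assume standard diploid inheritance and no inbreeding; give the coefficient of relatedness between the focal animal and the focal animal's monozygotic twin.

1

Each parent–offspring link contributes a factor of 1/2, and independent paths through distinct common ancestors add.
Monozygotic twins share every allele identical by descent: r = 1.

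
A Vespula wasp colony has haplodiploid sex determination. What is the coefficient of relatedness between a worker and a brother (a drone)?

Her haploid brother carries none of their father's genes and a random half of their mother's genome; that half matches the maternal half of her own genome with probability 1/2: r = 1/2 · 1/2 = 1/4.

0.25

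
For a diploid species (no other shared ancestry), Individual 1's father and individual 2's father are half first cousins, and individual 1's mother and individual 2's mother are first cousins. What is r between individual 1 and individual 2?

0.046875

Relatedness sums over independent paths through distinct common ancestors.
Individual 1 and individual 2 are related in two ways: half second cousins through their fathers (r = 1/64) and second cousins through their mothers (r = 1/32).
r = 1/64 + 1/32 = 3/64 = 0.046875.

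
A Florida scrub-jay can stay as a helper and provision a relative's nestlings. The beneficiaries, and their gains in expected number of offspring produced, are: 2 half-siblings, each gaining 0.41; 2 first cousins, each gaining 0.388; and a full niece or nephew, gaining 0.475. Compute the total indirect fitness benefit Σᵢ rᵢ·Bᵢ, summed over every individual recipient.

r to a half-sibling = 0.25 (half-sibs share one parent — one path of length 2: r = (1/2)^2 = 1/4).
r to a first cousin = 0.125 (first cousins share one grandparent pair — two paths of length 4: r = 2·(1/2)^4 = 1/8).
r to a full niece or nephew = 0.25 (full aunt/uncle↔niece/nephew: two paths of length 3 through the shared grandparent pair: r = 2·(1/2)^3 = 1/4).
Summing one r·B term per recipient: 2·0.25·0.41 + 2·0.125·0.388 + 1·0.25·0.475 = 0.42075.

0.42075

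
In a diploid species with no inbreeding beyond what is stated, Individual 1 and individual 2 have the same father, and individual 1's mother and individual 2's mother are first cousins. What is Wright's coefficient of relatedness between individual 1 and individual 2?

Relatedness sums over independent paths through distinct common ancestors.
Individual 1 and individual 2 are related in two ways: half-sibs through their shared father (r = 1/4) and second cousins through their mothers (r = 1/32).
r = 1/4 + 1/32 = 0.28125.

0.28125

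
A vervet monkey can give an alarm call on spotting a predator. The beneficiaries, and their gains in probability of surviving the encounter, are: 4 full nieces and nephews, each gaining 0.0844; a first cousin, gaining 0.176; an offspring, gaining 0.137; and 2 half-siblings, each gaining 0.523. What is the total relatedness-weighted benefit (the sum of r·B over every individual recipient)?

0.4364

r to a full niece or nephew = 1/4 (full aunt/uncle↔niece/nephew: two paths of length 3 through the shared grandparent pair: r = 2·(1/2)^3 = 1/4).
r to a first cousin = 1/8 (first cousins share one grandparent pair — two paths of length 4: r = 2·(1/2)^4 = 1/8).
r to an offspring = 0.5 (one parent–offspring link: r = (1/2)^1 = 1/2).
r to a half-sibling = 0.25 (half-sibs share one parent — one path of length 2: r = (1/2)^2 = 1/4).
Summing one r·B term per recipient: 4·0.25·0.0844 + 1·0.125·0.176 + 1·0.5·0.137 + 2·0.25·0.523 = 0.4364.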